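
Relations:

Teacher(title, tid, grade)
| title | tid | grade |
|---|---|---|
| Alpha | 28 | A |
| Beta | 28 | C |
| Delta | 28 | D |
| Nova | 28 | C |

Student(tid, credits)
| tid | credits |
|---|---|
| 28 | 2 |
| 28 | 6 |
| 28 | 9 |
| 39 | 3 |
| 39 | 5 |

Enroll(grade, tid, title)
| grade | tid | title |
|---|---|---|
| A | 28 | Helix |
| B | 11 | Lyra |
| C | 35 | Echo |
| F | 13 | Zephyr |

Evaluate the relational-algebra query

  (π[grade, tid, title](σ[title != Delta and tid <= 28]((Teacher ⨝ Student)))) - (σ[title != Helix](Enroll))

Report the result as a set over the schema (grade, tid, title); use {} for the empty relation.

{(A, 28, Alpha), (C, 28, Beta), (C, 28, Nova)}

Teacher ⋈ Student (natural join on tid): {(Alpha, 28, A, 2), (Alpha, 28, A, 6), (Alpha, 28, A, 9), (Beta, 28, C, 2), (Beta, 28, C, 6), (Beta, 28, C, 9), (Delta, 28, D, 2), (Delta, 28, D, 6), (Delta, 28, D, 9), (Nova, 28, C, 2), (Nova, 28, C, 6), (Nova, 28, C, 9)}
Filtering on title != Delta and tid <= 28 leaves {(Alpha, 28, A, 2), (Alpha, 28, A, 6), (Alpha, 28, A, 9), (Beta, 28, C, 2), (Beta, 28, C, 6), (Beta, 28, C, 9), (Nova, 28, C, 2), (Nova, 28, C, 6), (Nova, 28, C, 9)}.
π[grade, tid, title]: project onto (grade, tid, title) (6 duplicate(s) eliminated) → {(A, 28, Alpha), (C, 28, Beta), (C, 28, Nova)}
Filtering on title != Helix leaves {(B, 11, Lyra), (C, 35, Echo), (F, 13, Zephyr)}.
Set difference of the two operands is {(A, 28, Alpha), (C, 28, Beta), (C, 28, Nova)}.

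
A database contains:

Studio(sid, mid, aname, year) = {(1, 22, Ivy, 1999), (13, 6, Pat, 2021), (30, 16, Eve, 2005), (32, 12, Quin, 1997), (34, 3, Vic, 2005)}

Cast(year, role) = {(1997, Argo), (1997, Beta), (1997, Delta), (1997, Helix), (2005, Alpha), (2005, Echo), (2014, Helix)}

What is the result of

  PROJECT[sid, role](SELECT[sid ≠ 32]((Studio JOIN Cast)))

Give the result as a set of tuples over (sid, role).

{(30, Alpha), (30, Echo), (34, Alpha), (34, Echo)}

Joining Studio and Cast on year yields {(30, 16, Eve, 2005, Alpha), (30, 16, Eve, 2005, Echo), (32, 12, Quin, 1997, Argo), (32, 12, Quin, 1997, Beta), (32, 12, Quin, 1997, Delta), (32, 12, Quin, 1997, Helix), (34, 3, Vic, 2005, Alpha), (34, 3, Vic, 2005, Echo)}.
Apply σ_{sid ≠ 32}; surviving tuples: {(30, 16, Eve, 2005, Alpha), (30, 16, Eve, 2005, Echo), (34, 3, Vic, 2005, Alpha), (34, 3, Vic, 2005, Echo)}
Projecting to sid, role: {(30, Alpha), (30, Echo), (34, Alpha), (34, Echo)}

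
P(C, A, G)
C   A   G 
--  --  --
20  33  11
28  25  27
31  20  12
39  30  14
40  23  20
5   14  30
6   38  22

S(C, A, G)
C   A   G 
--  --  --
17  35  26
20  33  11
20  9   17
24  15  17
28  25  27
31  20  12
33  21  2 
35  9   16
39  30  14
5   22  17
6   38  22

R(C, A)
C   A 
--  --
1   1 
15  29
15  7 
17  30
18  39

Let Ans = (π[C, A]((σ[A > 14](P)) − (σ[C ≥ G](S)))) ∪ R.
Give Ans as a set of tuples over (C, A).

Filtering on A > 14 leaves {(20, 33, 11), (28, 25, 27), (31, 20, 12), (39, 30, 14), (40, 23, 20), (6, 38, 22)}.
Filtering on C ≥ G leaves {(20, 33, 11), (20, 9, 17), (24, 15, 17), (28, 25, 27), (31, 20, 12), (33, 21, 2), (35, 9, 16), (39, 30, 14)}.
Set difference of the two operands is {(40, 23, 20), (6, 38, 22)}.
Keep only column(s) C, A: {(40, 23), (6, 38)}
Set union of the two operands is {(1, 1), (15, 29), (15, 7), (17, 30), (18, 39), (40, 23), (6, 38)}.

{(1, 1), (15, 29), (15, 7), (17, 30), (18, 39), (40, 23), (6, 38)}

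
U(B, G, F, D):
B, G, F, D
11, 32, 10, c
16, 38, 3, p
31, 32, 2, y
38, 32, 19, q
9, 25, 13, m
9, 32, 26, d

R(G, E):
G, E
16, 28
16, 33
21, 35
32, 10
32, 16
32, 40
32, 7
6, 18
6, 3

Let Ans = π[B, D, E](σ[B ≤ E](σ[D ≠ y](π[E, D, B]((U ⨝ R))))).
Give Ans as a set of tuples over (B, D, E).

Joining U and R on G yields {(11, 32, 10, c, 10), (11, 32, 10, c, 16), (11, 32, 10, c, 40), (11, 32, 10, c, 7), (31, 32, 2, y, 10), (31, 32, 2, y, 16), (31, 32, 2, y, 40), (31, 32, 2, y, 7), (38, 32, 19, q, 10), (38, 32, 19, q, 16), (38, 32, 19, q, 40), (38, 32, 19, q, 7), (9, 32, 26, d, 10), (9, 32, 26, d, 16), (9, 32, 26, d, 40), (9, 32, 26, d, 7)}.
π_{E, D, B} gives {(10, c, 11), (10, d, 9), (10, q, 38), (10, y, 31), (16, c, 11), (16, d, 9), (16, q, 38), (16, y, 31), (40, c, 11), (40, d, 9), (40, q, 38), (40, y, 31), (7, c, 11), (7, d, 9), (7, q, 38), (7, y, 31)}.
Apply σ_{D ≠ y}; surviving tuples: {(10, c, 11), (10, d, 9), (10, q, 38), (16, c, 11), (16, d, 9), (16, q, 38), (40, c, 11), (40, d, 9), (40, q, 38), (7, c, 11), (7, d, 9), (7, q, 38)}
Apply σ_{B ≤ E}; surviving tuples: {(10, d, 9), (16, c, 11), (16, d, 9), (40, c, 11), (40, d, 9), (40, q, 38)}
π_{B, D, E} gives {(11, c, 16), (11, c, 40), (38, q, 40), (9, d, 10), (9, d, 16), (9, d, 40)}.

{(11, c, 16), (11, c, 40), (38, q, 40), (9, d, 10), (9, d, 16), (9, d, 40)}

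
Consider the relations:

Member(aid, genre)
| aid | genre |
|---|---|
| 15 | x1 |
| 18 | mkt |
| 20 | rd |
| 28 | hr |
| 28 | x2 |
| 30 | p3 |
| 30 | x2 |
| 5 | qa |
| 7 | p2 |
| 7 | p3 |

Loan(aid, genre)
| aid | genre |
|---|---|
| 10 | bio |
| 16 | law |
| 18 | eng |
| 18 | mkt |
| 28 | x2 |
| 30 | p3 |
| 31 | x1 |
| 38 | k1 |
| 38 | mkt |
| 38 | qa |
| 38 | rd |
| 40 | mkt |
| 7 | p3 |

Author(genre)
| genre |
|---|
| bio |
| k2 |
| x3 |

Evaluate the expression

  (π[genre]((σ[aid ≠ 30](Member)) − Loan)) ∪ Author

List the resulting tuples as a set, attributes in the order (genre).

{bio, hr, k2, p2, qa, rd, x1, x3}

σ[aid ≠ 30]: keep tuples satisfying aid ≠ 30 → {(15, x1), (18, mkt), (20, rd), (28, hr), (28, x2), (5, qa), (7, p2), (7, p3)}
Set difference of the two operands is {(15, x1), (20, rd), (28, hr), (5, qa), (7, p2)}.
Projecting to genre: {hr, p2, qa, rd, x1}
Set union of the two operands is {bio, hr, k2, p2, qa, rd, x1, x3}.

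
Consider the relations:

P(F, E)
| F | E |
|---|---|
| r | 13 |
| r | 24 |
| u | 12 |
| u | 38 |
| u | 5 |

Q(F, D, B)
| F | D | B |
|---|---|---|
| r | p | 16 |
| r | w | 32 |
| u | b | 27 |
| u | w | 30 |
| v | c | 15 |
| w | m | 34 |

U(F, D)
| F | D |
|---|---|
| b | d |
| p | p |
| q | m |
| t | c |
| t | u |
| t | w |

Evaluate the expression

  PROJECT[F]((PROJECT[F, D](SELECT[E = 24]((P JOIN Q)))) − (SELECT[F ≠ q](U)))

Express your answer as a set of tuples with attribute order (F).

{r}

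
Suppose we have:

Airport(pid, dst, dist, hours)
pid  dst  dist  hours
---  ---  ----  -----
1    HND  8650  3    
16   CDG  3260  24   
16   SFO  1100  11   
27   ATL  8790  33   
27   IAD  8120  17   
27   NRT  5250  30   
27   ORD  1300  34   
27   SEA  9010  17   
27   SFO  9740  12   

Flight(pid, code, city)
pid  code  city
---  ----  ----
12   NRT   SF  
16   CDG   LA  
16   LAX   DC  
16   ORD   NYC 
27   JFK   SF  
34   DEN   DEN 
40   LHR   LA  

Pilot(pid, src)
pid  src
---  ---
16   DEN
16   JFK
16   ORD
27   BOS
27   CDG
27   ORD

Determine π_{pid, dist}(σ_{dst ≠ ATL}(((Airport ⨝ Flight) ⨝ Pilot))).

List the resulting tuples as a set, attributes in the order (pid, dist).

{(16, 1100), (16, 3260), (27, 1300), (27, 5250), (27, 8120), (27, 9010), (27, 9740)}

Natural join on pid: {(16, CDG, 3260, 24, CDG, LA), (16, CDG, 3260, 24, LAX, DC), (16, CDG, 3260, 24, ORD, NYC), (16, SFO, 1100, 11, CDG, LA), (16, SFO, 1100, 11, LAX, DC), (16, SFO, 1100, 11, ORD, NYC), (27, ATL, 8790, 33, JFK, SF), (27, IAD, 8120, 17, JFK, SF), (27, NRT, 5250, 30, JFK, SF), (27, ORD, 1300, 34, JFK, SF), (27, SEA, 9010, 17, JFK, SF), (27, SFO, 9740, 12, JFK, SF)}
Natural join on pid: {(16, CDG, 3260, 24, CDG, LA, DEN), (16, CDG, 3260, 24, CDG, LA, JFK), (16, CDG, 3260, 24, CDG, LA, ORD), (16, CDG, 3260, 24, LAX, DC, DEN), (16, CDG, 3260, 24, LAX, DC, JFK), (16, CDG, 3260, 24, LAX, DC, ORD), (16, CDG, 3260, 24, ORD, NYC, DEN), (16, CDG, 3260, 24, ORD, NYC, JFK), (16, CDG, 3260, 24, ORD, NYC, ORD), (16, SFO, 1100, 11, CDG, LA, DEN), (16, SFO, 1100, 11, CDG, LA, JFK), (16, SFO, 1100, 11, CDG, LA, ORD), (16, SFO, 1100, 11, LAX, DC, DEN), (16, SFO, 1100, 11, LAX, DC, JFK), (16, SFO, 1100, 11, LAX, DC, ORD), (16, SFO, 1100, 11, ORD, NYC, DEN), (16, SFO, 1100, 11, ORD, NYC, JFK), (16, SFO, 1100, 11, ORD, NYC, ORD), (27, ATL, 8790, 33, JFK, SF, BOS), (27, ATL, 8790, 33, JFK, SF, CDG), (27, ATL, 8790, 33, JFK, SF, ORD), (27, IAD, 8120, 17, JFK, SF, BOS), (27, IAD, 8120, 17, JFK, SF, CDG), (27, IAD, 8120, 17, JFK, SF, ORD), (27, NRT, 5250, 30, JFK, SF, BOS), (27, NRT, 5250, 30, JFK, SF, CDG), (27, NRT, 5250, 30, JFK, SF, ORD), (27, ORD, 1300, 34, JFK, SF, BOS), (27, ORD, 1300, 34, JFK, SF, CDG), (27, ORD, 1300, 34, JFK, SF, ORD), (27, SEA, 9010, 17, JFK, SF, BOS), (27, SEA, 9010, 17, JFK, SF, CDG), (27, SEA, 9010, 17, JFK, SF, ORD), (27, SFO, 9740, 12, JFK, SF, BOS), (27, SFO, 9740, 12, JFK, SF, CDG), (27, SFO, 9740, 12, JFK, SF, ORD)}
Selection dst ≠ ATL: {(16, CDG, 3260, 24, CDG, LA, DEN), (16, CDG, 3260, 24, CDG, LA, JFK), (16, CDG, 3260, 24, CDG, LA, ORD), (16, CDG, 3260, 24, LAX, DC, DEN), (16, CDG, 3260, 24, LAX, DC, JFK), (16, CDG, 3260, 24, LAX, DC, ORD), (16, CDG, 3260, 24, ORD, NYC, DEN), (16, CDG, 3260, 24, ORD, NYC, JFK), (16, CDG, 3260, 24, ORD, NYC, ORD), (16, SFO, 1100, 11, CDG, LA, DEN), (16, SFO, 1100, 11, CDG, LA, JFK), (16, SFO, 1100, 11, CDG, LA, ORD), (16, SFO, 1100, 11, LAX, DC, DEN), (16, SFO, 1100, 11, LAX, DC, JFK), (16, SFO, 1100, 11, LAX, DC, ORD), (16, SFO, 1100, 11, ORD, NYC, DEN), (16, SFO, 1100, 11, ORD, NYC, JFK), (16, SFO, 1100, 11, ORD, NYC, ORD), (27, IAD, 8120, 17, JFK, SF, BOS), (27, IAD, 8120, 17, JFK, SF, CDG), (27, IAD, 8120, 17, JFK, SF, ORD), (27, NRT, 5250, 30, JFK, SF, BOS), (27, NRT, 5250, 30, JFK, SF, CDG), (27, NRT, 5250, 30, JFK, SF, ORD), (27, ORD, 1300, 34, JFK, SF, BOS), (27, ORD, 1300, 34, JFK, SF, CDG), (27, ORD, 1300, 34, JFK, SF, ORD), (27, SEA, 9010, 17, JFK, SF, BOS), (27, SEA, 9010, 17, JFK, SF, CDG), (27, SEA, 9010, 17, JFK, SF, ORD), (27, SFO, 9740, 12, JFK, SF, BOS), (27, SFO, 9740, 12, JFK, SF, CDG), (27, SFO, 9740, 12, JFK, SF, ORD)}
π[pid, dist]: project onto (pid, dist) (26 duplicate(s) eliminated) → {(16, 1100), (16, 3260), (27, 1300), (27, 5250), (27, 8120), (27, 9010), (27, 9740)}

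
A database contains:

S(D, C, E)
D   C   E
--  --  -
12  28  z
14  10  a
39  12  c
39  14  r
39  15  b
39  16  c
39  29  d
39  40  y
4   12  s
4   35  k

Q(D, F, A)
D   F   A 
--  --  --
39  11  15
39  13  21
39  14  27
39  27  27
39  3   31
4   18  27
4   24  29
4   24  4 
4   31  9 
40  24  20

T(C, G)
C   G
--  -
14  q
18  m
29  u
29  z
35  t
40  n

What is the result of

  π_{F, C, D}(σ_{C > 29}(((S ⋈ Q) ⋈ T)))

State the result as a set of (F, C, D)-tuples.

{(11, 40, 39), (13, 40, 39), (14, 40, 39), (18, 35, 4), (24, 35, 4), (27, 40, 39), (3, 40, 39), (31, 35, 4)}

S ⋈ Q (natural join on D): {(39, 12, c, 11, 15), (39, 12, c, 13, 21), (39, 12, c, 14, 27), (39, 12, c, 27, 27), (39, 12, c, 3, 31), (39, 14, r, 11, 15), (39, 14, r, 13, 21), (39, 14, r, 14, 27), (39, 14, r, 27, 27), (39, 14, r, 3, 31), (39, 15, b, 11, 15), (39, 15, b, 13, 21), (39, 15, b, 14, 27), (39, 15, b, 27, 27), (39, 15, b, 3, 31), (39, 16, c, 11, 15), (39, 16, c, 13, 21), (39, 16, c, 14, 27), (39, 16, c, 27, 27), (39, 16, c, 3, 31), (39, 29, d, 11, 15), (39, 29, d, 13, 21), (39, 29, d, 14, 27), (39, 29, d, 27, 27), (39, 29, d, 3, 31), (39, 40, y, 11, 15), (39, 40, y, 13, 21), (39, 40, y, 14, 27), (39, 40, y, 27, 27), (39, 40, y, 3, 31), (4, 12, s, 18, 27), (4, 12, s, 24, 29), (4, 12, s, 24, 4), (4, 12, s, 31, 9), (4, 35, k, 18, 27), (4, 35, k, 24, 29), (4, 35, k, 24, 4), (4, 35, k, 31, 9)}
(S ⋈ Q) ⋈ T (natural join on C): {(39, 14, r, 11, 15, q), (39, 14, r, 13, 21, q), (39, 14, r, 14, 27, q), (39, 14, r, 27, 27, q), (39, 14, r, 3, 31, q), (39, 29, d, 11, 15, u), (39, 29, d, 11, 15, z), (39, 29, d, 13, 21, u), (39, 29, d, 13, 21, z), (39, 29, d, 14, 27, u), (39, 29, d, 14, 27, z), (39, 29, d, 27, 27, u), (39, 29, d, 27, 27, z), (39, 29, d, 3, 31, u), (39, 29, d, 3, 31, z), (39, 40, y, 11, 15, n), (39, 40, y, 13, 21, n), (39, 40, y, 14, 27, n), (39, 40, y, 27, 27, n), (39, 40, y, 3, 31, n), (4, 35, k, 18, 27, t), (4, 35, k, 24, 29, t), (4, 35, k, 24, 4, t), (4, 35, k, 31, 9, t)}
Selection C > 29: {(39, 40, y, 11, 15, n), (39, 40, y, 13, 21, n), (39, 40, y, 14, 27, n), (39, 40, y, 27, 27, n), (39, 40, y, 3, 31, n), (4, 35, k, 18, 27, t), (4, 35, k, 24, 29, t), (4, 35, k, 24, 4, t), (4, 35, k, 31, 9, t)}
π_{F, C, D} gives {(11, 40, 39), (13, 40, 39), (14, 40, 39), (18, 35, 4), (24, 35, 4), (27, 40, 39), (3, 40, 39), (31, 35, 4)} (1 duplicate(s) eliminated).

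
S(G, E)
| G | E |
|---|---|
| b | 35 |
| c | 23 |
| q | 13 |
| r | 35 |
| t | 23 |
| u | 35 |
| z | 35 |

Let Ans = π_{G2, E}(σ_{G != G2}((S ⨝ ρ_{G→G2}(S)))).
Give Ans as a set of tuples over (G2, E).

ρ[G→G2]: schema becomes (G2, E); tuples unchanged.
S ⋈ ρ_{G→G2}(S) (natural join on E): {(b, 35, b), (b, 35, r), (b, 35, u), (b, 35, z), (c, 23, c), (c, 23, t), (q, 13, q), (r, 35, b), (r, 35, r), (r, 35, u), (r, 35, z), (t, 23, c), (t, 23, t), (u, 35, b), (u, 35, r), (u, 35, u), (u, 35, z), (z, 35, b), (z, 35, r), (z, 35, u), (z, 35, z)}
σ[G != G2]: keep tuples satisfying G != G2 → {(b, 35, r), (b, 35, u), (b, 35, z), (c, 23, t), (r, 35, b), (r, 35, u), (r, 35, z), (t, 23, c), (u, 35, b), (u, 35, r), (u, 35, z), (z, 35, b), (z, 35, r), (z, 35, u)}
π_{G2, E} gives {(b, 35), (c, 23), (r, 35), (t, 23), (u, 35), (z, 35)} (8 duplicate(s) eliminated).

{(b, 35), (c, 23), (r, 35), (t, 23), (u, 35), (z, 35)}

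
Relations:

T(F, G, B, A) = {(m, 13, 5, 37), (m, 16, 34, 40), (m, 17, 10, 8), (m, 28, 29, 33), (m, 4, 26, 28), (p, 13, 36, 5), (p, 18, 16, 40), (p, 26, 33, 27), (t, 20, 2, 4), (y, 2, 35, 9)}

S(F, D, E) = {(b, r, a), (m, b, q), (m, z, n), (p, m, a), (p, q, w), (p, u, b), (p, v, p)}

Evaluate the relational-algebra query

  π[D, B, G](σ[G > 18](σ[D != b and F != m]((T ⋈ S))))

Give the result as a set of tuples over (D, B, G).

T ⋈ S (natural join on F): {(m, 13, 5, 37, b, q), (m, 13, 5, 37, z, n), (m, 16, 34, 40, b, q), (m, 16, 34, 40, z, n), (m, 17, 10, 8, b, q), (m, 17, 10, 8, z, n), (m, 28, 29, 33, b, q), (m, 28, 29, 33, z, n), (m, 4, 26, 28, b, q), (m, 4, 26, 28, z, n), (p, 13, 36, 5, m, a), (p, 13, 36, 5, q, w), (p, 13, 36, 5, u, b), (p, 13, 36, 5, v, p), (p, 18, 16, 40, m, a), (p, 18, 16, 40, q, w), (p, 18, 16, 40, u, b), (p, 18, 16, 40, v, p), (p, 26, 33, 27, m, a), (p, 26, 33, 27, q, w), (p, 26, 33, 27, u, b), (p, 26, 33, 27, v, p)}
Apply σ_{D != b and F != m}; surviving tuples: {(p, 13, 36, 5, m, a), (p, 13, 36, 5, q, w), (p, 13, 36, 5, u, b), (p, 13, 36, 5, v, p), (p, 18, 16, 40, m, a), (p, 18, 16, 40, q, w), (p, 18, 16, 40, u, b), (p, 18, 16, 40, v, p), (p, 26, 33, 27, m, a), (p, 26, 33, 27, q, w), (p, 26, 33, 27, u, b), (p, 26, 33, 27, v, p)}
Apply σ_{G > 18}; surviving tuples: {(p, 26, 33, 27, m, a), (p, 26, 33, 27, q, w), (p, 26, 33, 27, u, b), (p, 26, 33, 27, v, p)}
π_{D, B, G} gives {(m, 33, 26), (q, 33, 26), (u, 33, 26), (v, 33, 26)}.

{(m, 33, 26), (q, 33, 26), (u, 33, 26), (v, 33, 26)}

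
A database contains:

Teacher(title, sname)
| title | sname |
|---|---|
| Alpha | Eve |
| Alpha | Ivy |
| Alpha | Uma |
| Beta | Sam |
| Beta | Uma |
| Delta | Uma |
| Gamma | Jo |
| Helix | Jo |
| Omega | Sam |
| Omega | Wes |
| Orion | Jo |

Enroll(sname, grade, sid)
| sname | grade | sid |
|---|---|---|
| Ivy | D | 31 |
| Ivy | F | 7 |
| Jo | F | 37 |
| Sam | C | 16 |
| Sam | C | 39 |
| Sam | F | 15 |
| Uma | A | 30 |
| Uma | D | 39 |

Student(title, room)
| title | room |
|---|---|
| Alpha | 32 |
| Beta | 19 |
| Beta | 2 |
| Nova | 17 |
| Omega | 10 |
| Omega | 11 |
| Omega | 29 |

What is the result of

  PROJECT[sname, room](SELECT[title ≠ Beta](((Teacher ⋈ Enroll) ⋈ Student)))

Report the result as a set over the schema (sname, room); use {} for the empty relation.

{(Ivy, 32), (Sam, 10), (Sam, 11), (Sam, 29), (Uma, 32)}

Joining Teacher and Enroll on sname yields {(Alpha, Ivy, D, 31), (Alpha, Ivy, F, 7), (Alpha, Uma, A, 30), (Alpha, Uma, D, 39), (Beta, Sam, C, 16), (Beta, Sam, C, 39), (Beta, Sam, F, 15), (Beta, Uma, A, 30), (Beta, Uma, D, 39), (Delta, Uma, A, 30), (Delta, Uma, D, 39), (Gamma, Jo, F, 37), (Helix, Jo, F, 37), (Omega, Sam, C, 16), (Omega, Sam, C, 39), (Omega, Sam, F, 15), (Orion, Jo, F, 37)}.
Joining (Teacher ⋈ Enroll) and Student on title yields {(Alpha, Ivy, D, 31, 32), (Alpha, Ivy, F, 7, 32), (Alpha, Uma, A, 30, 32), (Alpha, Uma, D, 39, 32), (Beta, Sam, C, 16, 19), (Beta, Sam, C, 16, 2), (Beta, Sam, C, 39, 19), (Beta, Sam, C, 39, 2), (Beta, Sam, F, 15, 19), (Beta, Sam, F, 15, 2), (Beta, Uma, A, 30, 19), (Beta, Uma, A, 30, 2), (Beta, Uma, D, 39, 19), (Beta, Uma, D, 39, 2), (Omega, Sam, C, 16, 10), (Omega, Sam, C, 16, 11), (Omega, Sam, C, 16, 29), (Omega, Sam, C, 39, 10), (Omega, Sam, C, 39, 11), (Omega, Sam, C, 39, 29), (Omega, Sam, F, 15, 10), (Omega, Sam, F, 15, 11), (Omega, Sam, F, 15, 29)}.
σ[title ≠ Beta]: keep tuples satisfying title ≠ Beta → {(Alpha, Ivy, D, 31, 32), (Alpha, Ivy, F, 7, 32), (Alpha, Uma, A, 30, 32), (Alpha, Uma, D, 39, 32), (Omega, Sam, C, 16, 10), (Omega, Sam, C, 16, 11), (Omega, Sam, C, 16, 29), (Omega, Sam, C, 39, 10), (Omega, Sam, C, 39, 11), (Omega, Sam, C, 39, 29), (Omega, Sam, F, 15, 10), (Omega, Sam, F, 15, 11), (Omega, Sam, F, 15, 29)}
Projecting to sname, room (8 duplicate(s) eliminated): {(Ivy, 32), (Sam, 10), (Sam, 11), (Sam, 29), (Uma, 32)}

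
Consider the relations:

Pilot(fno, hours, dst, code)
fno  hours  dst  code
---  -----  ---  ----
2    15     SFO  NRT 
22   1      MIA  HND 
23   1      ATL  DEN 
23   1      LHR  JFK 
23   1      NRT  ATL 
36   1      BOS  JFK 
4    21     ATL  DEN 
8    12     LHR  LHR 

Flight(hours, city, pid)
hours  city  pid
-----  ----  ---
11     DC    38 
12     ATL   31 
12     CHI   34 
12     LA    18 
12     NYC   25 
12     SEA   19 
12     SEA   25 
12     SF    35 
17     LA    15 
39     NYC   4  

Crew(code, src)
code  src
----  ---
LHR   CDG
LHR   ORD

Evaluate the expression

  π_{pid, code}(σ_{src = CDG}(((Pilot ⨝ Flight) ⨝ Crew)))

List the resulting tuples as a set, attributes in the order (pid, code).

{(18, LHR), (19, LHR), (25, LHR), (31, LHR), (34, LHR), (35, LHR)}

Joining Pilot and Flight on hours yields {(8, 12, LHR, LHR, ATL, 31), (8, 12, LHR, LHR, CHI, 34), (8, 12, LHR, LHR, LA, 18), (8, 12, LHR, LHR, NYC, 25), (8, 12, LHR, LHR, SEA, 19), (8, 12, LHR, LHR, SEA, 25), (8, 12, LHR, LHR, SF, 35)}.
Joining (Pilot ⨝ Flight) and Crew on code yields {(8, 12, LHR, LHR, ATL, 31, CDG), (8, 12, LHR, LHR, ATL, 31, ORD), (8, 12, LHR, LHR, CHI, 34, CDG), (8, 12, LHR, LHR, CHI, 34, ORD), (8, 12, LHR, LHR, LA, 18, CDG), (8, 12, LHR, LHR, LA, 18, ORD), (8, 12, LHR, LHR, NYC, 25, CDG), (8, 12, LHR, LHR, NYC, 25, ORD), (8, 12, LHR, LHR, SEA, 19, CDG), (8, 12, LHR, LHR, SEA, 19, ORD), (8, 12, LHR, LHR, SEA, 25, CDG), (8, 12, LHR, LHR, SEA, 25, ORD), (8, 12, LHR, LHR, SF, 35, CDG), (8, 12, LHR, LHR, SF, 35, ORD)}.
Apply σ_{src = CDG}; surviving tuples: {(8, 12, LHR, LHR, ATL, 31, CDG), (8, 12, LHR, LHR, CHI, 34, CDG), (8, 12, LHR, LHR, LA, 18, CDG), (8, 12, LHR, LHR, NYC, 25, CDG), (8, 12, LHR, LHR, SEA, 19, CDG), (8, 12, LHR, LHR, SEA, 25, CDG), (8, 12, LHR, LHR, SF, 35, CDG)}
π[pid, code]: project onto (pid, code) (1 duplicate(s) eliminated) → {(18, LHR), (19, LHR), (25, LHR), (31, LHR), (34, LHR), (35, LHR)}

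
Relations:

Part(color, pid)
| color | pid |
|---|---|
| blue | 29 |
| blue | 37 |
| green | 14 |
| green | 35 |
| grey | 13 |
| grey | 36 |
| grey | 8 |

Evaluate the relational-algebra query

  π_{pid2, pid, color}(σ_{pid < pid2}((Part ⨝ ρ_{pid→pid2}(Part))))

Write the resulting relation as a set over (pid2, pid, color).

{(13, 8, grey), (35, 14, green), (36, 13, grey), (36, 8, grey), (37, 29, blue)}

ρ[pid→pid2]: schema becomes (color, pid2); tuples unchanged.
Part ⋈ ρ_{pid→pid2}(Part) (natural join on color): {(blue, 29, 29), (blue, 29, 37), (blue, 37, 29), (blue, 37, 37), (green, 14, 14), (green, 14, 35), (green, 35, 14), (green, 35, 35), (grey, 13, 13), (grey, 13, 36), (grey, 13, 8), (grey, 36, 13), (grey, 36, 36), (grey, 36, 8), (grey, 8, 13), (grey, 8, 36), (grey, 8, 8)}
Filtering on pid < pid2 leaves {(blue, 29, 37), (green, 14, 35), (grey, 13, 36), (grey, 8, 13), (grey, 8, 36)}.
π[pid2, pid, color]: project onto (pid2, pid, color) → {(13, 8, grey), (35, 14, green), (36, 13, grey), (36, 8, grey), (37, 29, blue)}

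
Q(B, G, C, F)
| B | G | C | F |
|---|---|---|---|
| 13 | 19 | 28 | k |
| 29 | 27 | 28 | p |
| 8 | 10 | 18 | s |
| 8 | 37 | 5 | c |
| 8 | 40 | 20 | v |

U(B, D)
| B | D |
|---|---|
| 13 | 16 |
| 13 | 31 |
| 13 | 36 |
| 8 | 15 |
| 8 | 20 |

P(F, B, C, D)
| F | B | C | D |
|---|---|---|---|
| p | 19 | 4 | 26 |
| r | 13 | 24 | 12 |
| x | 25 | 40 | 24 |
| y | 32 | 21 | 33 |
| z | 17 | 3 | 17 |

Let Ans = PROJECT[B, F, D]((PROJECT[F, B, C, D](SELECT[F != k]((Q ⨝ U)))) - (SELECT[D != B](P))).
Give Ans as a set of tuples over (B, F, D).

Q ⋈ U (natural join on B): {(13, 19, 28, k, 16), (13, 19, 28, k, 31), (13, 19, 28, k, 36), (8, 10, 18, s, 15), (8, 10, 18, s, 20), (8, 37, 5, c, 15), (8, 37, 5, c, 20), (8, 40, 20, v, 15), (8, 40, 20, v, 20)}
Apply σ_{F != k}; surviving tuples: {(8, 10, 18, s, 15), (8, 10, 18, s, 20), (8, 37, 5, c, 15), (8, 37, 5, c, 20), (8, 40, 20, v, 15), (8, 40, 20, v, 20)}
Keep only column(s) F, B, C, D: {(c, 8, 5, 15), (c, 8, 5, 20), (s, 8, 18, 15), (s, 8, 18, 20), (v, 8, 20, 15), (v, 8, 20, 20)}
Apply σ_{D != B}; surviving tuples: {(p, 19, 4, 26), (r, 13, 24, 12), (x, 25, 40, 24), (y, 32, 21, 33)}
Difference: {(c, 8, 5, 15), (c, 8, 5, 20), (s, 8, 18, 15), (s, 8, 18, 20), (v, 8, 20, 15), (v, 8, 20, 20)} with {(p, 19, 4, 26), (r, 13, 24, 12), (x, 25, 40, 24), (y, 32, 21, 33)} → {(c, 8, 5, 15), (c, 8, 5, 20), (s, 8, 18, 15), (s, 8, 18, 20), (v, 8, 20, 15), (v, 8, 20, 20)}
Keep only column(s) B, F, D: {(8, c, 15), (8, c, 20), (8, s, 15), (8, s, 20), (8, v, 15), (8, v, 20)}

{(8, c, 15), (8, c, 20), (8, s, 15), (8, s, 20), (8, v, 15), (8, v, 20)}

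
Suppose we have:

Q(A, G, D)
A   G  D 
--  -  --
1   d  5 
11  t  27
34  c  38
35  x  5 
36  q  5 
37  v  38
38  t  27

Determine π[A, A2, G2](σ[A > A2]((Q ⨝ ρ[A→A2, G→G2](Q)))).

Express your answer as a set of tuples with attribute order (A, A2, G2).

ρ[A→A2, G→G2]: schema becomes (A2, G2, D); tuples unchanged.
Q ⋈ ρ[A→A2, G→G2](Q) (natural join on D): {(1, d, 5, 1, d), (1, d, 5, 35, x), (1, d, 5, 36, q), (11, t, 27, 11, t), (11, t, 27, 38, t), (34, c, 38, 34, c), (34, c, 38, 37, v), (35, x, 5, 1, d), (35, x, 5, 35, x), (35, x, 5, 36, q), (36, q, 5, 1, d), (36, q, 5, 35, x), (36, q, 5, 36, q), (37, v, 38, 34, c), (37, v, 38, 37, v), (38, t, 27, 11, t), (38, t, 27, 38, t)}
σ[A > A2]: keep tuples satisfying A > A2 → {(35, x, 5, 1, d), (36, q, 5, 1, d), (36, q, 5, 35, x), (37, v, 38, 34, c), (38, t, 27, 11, t)}
Projecting to A, A2, G2: {(35, 1, d), (36, 1, d), (36, 35, x), (37, 34, c), (38, 11, t)}

{(35, 1, d), (36, 1, d), (36, 35, x), (37, 34, c), (38, 11, t)}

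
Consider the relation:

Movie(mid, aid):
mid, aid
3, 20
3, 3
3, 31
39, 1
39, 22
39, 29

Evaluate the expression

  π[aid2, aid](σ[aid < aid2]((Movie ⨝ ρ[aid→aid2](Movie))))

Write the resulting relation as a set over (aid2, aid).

ρ[aid→aid2]: schema becomes (mid, aid2); tuples unchanged.
Natural join on mid: {(3, 20, 20), (3, 20, 3), (3, 20, 31), (3, 3, 20), (3, 3, 3), (3, 3, 31), (3, 31, 20), (3, 31, 3), (3, 31, 31), (39, 1, 1), (39, 1, 22), (39, 1, 29), (39, 22, 1), (39, 22, 22), (39, 22, 29), (39, 29, 1), (39, 29, 22), (39, 29, 29)}
σ[aid < aid2]: keep tuples satisfying aid < aid2 → {(3, 20, 31), (3, 3, 20), (3, 3, 31), (39, 1, 22), (39, 1, 29), (39, 22, 29)}
π[aid2, aid]: project onto (aid2, aid) → {(20, 3), (22, 1), (29, 1), (29, 22), (31, 20), (31, 3)}

{(20, 3), (22, 1), (29, 1), (29, 22), (31, 20), (31, 3)}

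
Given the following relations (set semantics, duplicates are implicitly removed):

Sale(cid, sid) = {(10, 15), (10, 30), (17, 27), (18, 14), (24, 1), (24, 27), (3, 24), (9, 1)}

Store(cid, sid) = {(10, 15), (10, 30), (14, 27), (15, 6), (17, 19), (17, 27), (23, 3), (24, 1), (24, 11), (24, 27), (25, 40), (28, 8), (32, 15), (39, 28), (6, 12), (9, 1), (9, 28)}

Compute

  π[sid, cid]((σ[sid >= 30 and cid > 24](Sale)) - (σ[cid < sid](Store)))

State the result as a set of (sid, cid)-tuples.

{}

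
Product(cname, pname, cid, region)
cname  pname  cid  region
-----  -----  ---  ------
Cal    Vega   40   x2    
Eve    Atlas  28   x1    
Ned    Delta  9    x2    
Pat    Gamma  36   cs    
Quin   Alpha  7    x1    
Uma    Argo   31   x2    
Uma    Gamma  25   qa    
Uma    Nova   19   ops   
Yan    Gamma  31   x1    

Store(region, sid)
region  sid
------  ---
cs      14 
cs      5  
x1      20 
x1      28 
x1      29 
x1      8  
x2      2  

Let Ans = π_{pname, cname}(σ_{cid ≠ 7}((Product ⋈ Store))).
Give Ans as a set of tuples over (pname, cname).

{(Argo, Uma), (Atlas, Eve), (Delta, Ned), (Gamma, Pat), (Gamma, Yan), (Vega, Cal)}

Natural join on region: {(Cal, Vega, 40, x2, 2), (Eve, Atlas, 28, x1, 20), (Eve, Atlas, 28, x1, 28), (Eve, Atlas, 28, x1, 29), (Eve, Atlas, 28, x1, 8), (Ned, Delta, 9, x2, 2), (Pat, Gamma, 36, cs, 14), (Pat, Gamma, 36, cs, 5), (Quin, Alpha, 7, x1, 20), (Quin, Alpha, 7, x1, 28), (Quin, Alpha, 7, x1, 29), (Quin, Alpha, 7, x1, 8), (Uma, Argo, 31, x2, 2), (Yan, Gamma, 31, x1, 20), (Yan, Gamma, 31, x1, 28), (Yan, Gamma, 31, x1, 29), (Yan, Gamma, 31, x1, 8)}
Selection cid ≠ 7: {(Cal, Vega, 40, x2, 2), (Eve, Atlas, 28, x1, 20), (Eve, Atlas, 28, x1, 28), (Eve, Atlas, 28, x1, 29), (Eve, Atlas, 28, x1, 8), (Ned, Delta, 9, x2, 2), (Pat, Gamma, 36, cs, 14), (Pat, Gamma, 36, cs, 5), (Uma, Argo, 31, x2, 2), (Yan, Gamma, 31, x1, 20), (Yan, Gamma, 31, x1, 28), (Yan, Gamma, 31, x1, 29), (Yan, Gamma, 31, x1, 8)}
Keep only column(s) pname, cname (7 duplicate(s) eliminated): {(Argo, Uma), (Atlas, Eve), (Delta, Ned), (Gamma, Pat), (Gamma, Yan), (Vega, Cal)}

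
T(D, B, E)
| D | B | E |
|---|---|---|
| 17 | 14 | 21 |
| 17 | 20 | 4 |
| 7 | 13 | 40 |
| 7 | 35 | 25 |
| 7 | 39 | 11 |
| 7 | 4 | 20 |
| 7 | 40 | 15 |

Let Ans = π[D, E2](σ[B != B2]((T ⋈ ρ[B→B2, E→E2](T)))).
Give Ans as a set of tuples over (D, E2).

{(17, 21), (17, 4), (7, 11), (7, 15), (7, 20), (7, 25), (7, 40)}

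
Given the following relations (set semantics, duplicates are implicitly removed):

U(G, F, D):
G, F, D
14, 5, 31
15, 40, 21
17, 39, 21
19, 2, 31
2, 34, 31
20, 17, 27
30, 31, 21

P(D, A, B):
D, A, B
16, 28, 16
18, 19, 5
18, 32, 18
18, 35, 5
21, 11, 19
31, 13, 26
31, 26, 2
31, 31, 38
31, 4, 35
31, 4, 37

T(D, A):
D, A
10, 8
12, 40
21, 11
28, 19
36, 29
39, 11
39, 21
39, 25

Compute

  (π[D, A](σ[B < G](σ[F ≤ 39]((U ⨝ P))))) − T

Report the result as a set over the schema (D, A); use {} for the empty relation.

{(31, 26)}

Joining U and P on D yields {(14, 5, 31, 13, 26), (14, 5, 31, 26, 2), (14, 5, 31, 31, 38), (14, 5, 31, 4, 35), (14, 5, 31, 4, 37), (15, 40, 21, 11, 19), (17, 39, 21, 11, 19), (19, 2, 31, 13, 26), (19, 2, 31, 26, 2), (19, 2, 31, 31, 38), (19, 2, 31, 4, 35), (19, 2, 31, 4, 37), (2, 34, 31, 13, 26), (2, 34, 31, 26, 2), (2, 34, 31, 31, 38), (2, 34, 31, 4, 35), (2, 34, 31, 4, 37), (30, 31, 21, 11, 19)}.
σ[F ≤ 39]: keep tuples satisfying F ≤ 39 → {(14, 5, 31, 13, 26), (14, 5, 31, 26, 2), (14, 5, 31, 31, 38), (14, 5, 31, 4, 35), (14, 5, 31, 4, 37), (17, 39, 21, 11, 19), (19, 2, 31, 13, 26), (19, 2, 31, 26, 2), (19, 2, 31, 31, 38), (19, 2, 31, 4, 35), (19, 2, 31, 4, 37), (2, 34, 31, 13, 26), (2, 34, 31, 26, 2), (2, 34, 31, 31, 38), (2, 34, 31, 4, 35), (2, 34, 31, 4, 37), (30, 31, 21, 11, 19)}
σ[B < G]: keep tuples satisfying B < G → {(14, 5, 31, 26, 2), (19, 2, 31, 26, 2), (30, 31, 21, 11, 19)}
Projecting to D, A (1 duplicate(s) eliminated): {(21, 11), (31, 26)}
Taking the difference: {(31, 26)}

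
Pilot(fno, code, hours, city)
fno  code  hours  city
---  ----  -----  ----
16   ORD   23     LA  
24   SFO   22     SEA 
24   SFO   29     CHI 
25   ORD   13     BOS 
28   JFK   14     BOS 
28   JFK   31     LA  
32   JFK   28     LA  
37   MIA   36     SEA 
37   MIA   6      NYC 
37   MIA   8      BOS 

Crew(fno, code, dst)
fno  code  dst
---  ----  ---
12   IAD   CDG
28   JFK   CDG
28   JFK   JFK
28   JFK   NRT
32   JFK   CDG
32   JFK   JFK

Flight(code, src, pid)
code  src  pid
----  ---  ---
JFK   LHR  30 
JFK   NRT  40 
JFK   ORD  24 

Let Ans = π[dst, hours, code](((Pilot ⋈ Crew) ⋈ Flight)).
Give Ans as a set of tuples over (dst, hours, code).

Pilot ⋈ Crew (natural join on fno, code): {(28, JFK, 14, BOS, CDG), (28, JFK, 14, BOS, JFK), (28, JFK, 14, BOS, NRT), (28, JFK, 31, LA, CDG), (28, JFK, 31, LA, JFK), (28, JFK, 31, LA, NRT), (32, JFK, 28, LA, CDG), (32, JFK, 28, LA, JFK)}
(Pilot ⋈ Crew) ⋈ Flight (natural join on code): {(28, JFK, 14, BOS, CDG, LHR, 30), (28, JFK, 14, BOS, CDG, NRT, 40), (28, JFK, 14, BOS, CDG, ORD, 24), (28, JFK, 14, BOS, JFK, LHR, 30), (28, JFK, 14, BOS, JFK, NRT, 40), (28, JFK, 14, BOS, JFK, ORD, 24), (28, JFK, 14, BOS, NRT, LHR, 30), (28, JFK, 14, BOS, NRT, NRT, 40), (28, JFK, 14, BOS, NRT, ORD, 24), (28, JFK, 31, LA, CDG, LHR, 30), (28, JFK, 31, LA, CDG, NRT, 40), (28, JFK, 31, LA, CDG, ORD, 24), (28, JFK, 31, LA, JFK, LHR, 30), (28, JFK, 31, LA, JFK, NRT, 40), (28, JFK, 31, LA, JFK, ORD, 24), (28, JFK, 31, LA, NRT, LHR, 30), (28, JFK, 31, LA, NRT, NRT, 40), (28, JFK, 31, LA, NRT, ORD, 24), (32, JFK, 28, LA, CDG, LHR, 30), (32, JFK, 28, LA, CDG, NRT, 40), (32, JFK, 28, LA, CDG, ORD, 24), (32, JFK, 28, LA, JFK, LHR, 30), (32, JFK, 28, LA, JFK, NRT, 40), (32, JFK, 28, LA, JFK, ORD, 24)}
π_{dst, hours, code} gives {(CDG, 14, JFK), (CDG, 28, JFK), (CDG, 31, JFK), (JFK, 14, JFK), (JFK, 28, JFK), (JFK, 31, JFK), (NRT, 14, JFK), (NRT, 31, JFK)} (16 duplicate(s) eliminated).

{(CDG, 14, JFK), (CDG, 28, JFK), (CDG, 31, JFK), (JFK, 14, JFK), (JFK, 28, JFK), (JFK, 31, JFK), (NRT, 14, JFK), (NRT, 31, JFK)}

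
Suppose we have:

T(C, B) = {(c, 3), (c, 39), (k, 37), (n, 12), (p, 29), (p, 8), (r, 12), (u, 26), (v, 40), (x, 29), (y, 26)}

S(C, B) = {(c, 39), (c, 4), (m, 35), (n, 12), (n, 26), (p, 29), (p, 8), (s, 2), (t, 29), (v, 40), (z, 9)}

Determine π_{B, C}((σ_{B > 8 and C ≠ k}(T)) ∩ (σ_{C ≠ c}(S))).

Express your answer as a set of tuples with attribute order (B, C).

{(12, n), (29, p), (40, v)}

Selection B > 8 and C ≠ k: {(c, 39), (n, 12), (p, 29), (r, 12), (u, 26), (v, 40), (x, 29), (y, 26)}
Selection C ≠ c: {(m, 35), (n, 12), (n, 26), (p, 29), (p, 8), (s, 2), (t, 29), (v, 40), (z, 9)}
Intersection: {(c, 39), (n, 12), (p, 29), (r, 12), (u, 26), (v, 40), (x, 29), (y, 26)} with {(m, 35), (n, 12), (n, 26), (p, 29), (p, 8), (s, 2), (t, 29), (v, 40), (z, 9)} → {(n, 12), (p, 29), (v, 40)}
Keep only column(s) B, C: {(12, n), (29, p), (40, v)}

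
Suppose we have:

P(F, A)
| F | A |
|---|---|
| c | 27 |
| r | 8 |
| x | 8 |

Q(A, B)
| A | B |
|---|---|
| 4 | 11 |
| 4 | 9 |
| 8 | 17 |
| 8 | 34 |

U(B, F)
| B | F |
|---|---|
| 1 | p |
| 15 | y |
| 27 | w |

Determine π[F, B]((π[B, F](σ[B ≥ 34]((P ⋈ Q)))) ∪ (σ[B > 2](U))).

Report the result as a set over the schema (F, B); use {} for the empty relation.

Joining P and Q on A yields {(r, 8, 17), (r, 8, 34), (x, 8, 17), (x, 8, 34)}.
Filtering on B ≥ 34 leaves {(r, 8, 34), (x, 8, 34)}.
π_{B, F} gives {(34, r), (34, x)}.
Filtering on B > 2 leaves {(15, y), (27, w)}.
Taking the union: {(15, y), (27, w), (34, r), (34, x)}
π_{F, B} gives {(r, 34), (w, 27), (x, 34), (y, 15)}.

{(r, 34), (w, 27), (x, 34), (y, 15)}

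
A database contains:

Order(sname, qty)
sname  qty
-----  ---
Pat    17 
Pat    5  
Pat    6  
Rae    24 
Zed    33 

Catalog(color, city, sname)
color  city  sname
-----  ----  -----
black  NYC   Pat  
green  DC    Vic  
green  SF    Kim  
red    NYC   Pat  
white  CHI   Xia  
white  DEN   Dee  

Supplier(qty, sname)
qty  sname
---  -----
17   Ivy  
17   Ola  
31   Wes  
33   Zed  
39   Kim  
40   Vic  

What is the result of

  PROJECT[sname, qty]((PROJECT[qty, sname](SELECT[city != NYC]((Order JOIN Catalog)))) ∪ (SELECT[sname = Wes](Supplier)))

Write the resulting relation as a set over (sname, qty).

Joining Order and Catalog on sname yields {(Pat, 17, black, NYC), (Pat, 17, red, NYC), (Pat, 5, black, NYC), (Pat, 5, red, NYC), (Pat, 6, black, NYC), (Pat, 6, red, NYC)}.
Apply σ_{city != NYC}; surviving tuples: {}
Keep only column(s) qty, sname: {}
Apply σ_{sname = Wes}; surviving tuples: {(31, Wes)}
Taking the union: {(31, Wes)}
Keep only column(s) sname, qty: {(Wes, 31)}

{(Wes, 31)}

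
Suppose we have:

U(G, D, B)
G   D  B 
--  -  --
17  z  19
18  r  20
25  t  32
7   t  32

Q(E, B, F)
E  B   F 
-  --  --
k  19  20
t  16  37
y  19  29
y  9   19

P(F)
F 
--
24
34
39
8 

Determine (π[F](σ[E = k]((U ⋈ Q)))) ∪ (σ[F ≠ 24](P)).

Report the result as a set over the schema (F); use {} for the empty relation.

Natural join on B: {(17, z, 19, k, 20), (17, z, 19, y, 29)}
Apply σ_{E = k}; surviving tuples: {(17, z, 19, k, 20)}
π_{F} gives {20}.
Apply σ_{F ≠ 24}; surviving tuples: {34, 39, 8}
Union: {20} with {34, 39, 8} → {20, 34, 39, 8}

{20, 34, 39, 8}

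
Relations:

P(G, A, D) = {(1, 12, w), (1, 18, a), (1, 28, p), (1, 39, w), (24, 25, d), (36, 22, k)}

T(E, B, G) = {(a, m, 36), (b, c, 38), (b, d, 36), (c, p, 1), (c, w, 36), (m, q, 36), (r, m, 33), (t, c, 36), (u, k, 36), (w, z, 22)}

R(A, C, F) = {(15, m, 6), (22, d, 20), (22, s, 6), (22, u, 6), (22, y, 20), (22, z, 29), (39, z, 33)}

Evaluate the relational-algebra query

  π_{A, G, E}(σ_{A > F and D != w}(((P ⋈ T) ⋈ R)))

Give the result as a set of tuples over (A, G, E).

{(22, 36, a), (22, 36, b), (22, 36, c), (22, 36, m), (22, 36, t), (22, 36, u)}

Natural join on G: {(1, 12, w, c, p), (1, 18, a, c, p), (1, 28, p, c, p), (1, 39, w, c, p), (36, 22, k, a, m), (36, 22, k, b, d), (36, 22, k, c, w), (36, 22, k, m, q), (36, 22, k, t, c), (36, 22, k, u, k)}
Natural join on A: {(1, 39, w, c, p, z, 33), (36, 22, k, a, m, d, 20), (36, 22, k, a, m, s, 6), (36, 22, k, a, m, u, 6), (36, 22, k, a, m, y, 20), (36, 22, k, a, m, z, 29), (36, 22, k, b, d, d, 20), (36, 22, k, b, d, s, 6), (36, 22, k, b, d, u, 6), (36, 22, k, b, d, y, 20), (36, 22, k, b, d, z, 29), (36, 22, k, c, w, d, 20), (36, 22, k, c, w, s, 6), (36, 22, k, c, w, u, 6), (36, 22, k, c, w, y, 20), (36, 22, k, c, w, z, 29), (36, 22, k, m, q, d, 20), (36, 22, k, m, q, s, 6), (36, 22, k, m, q, u, 6), (36, 22, k, m, q, y, 20), (36, 22, k, m, q, z, 29), (36, 22, k, t, c, d, 20), (36, 22, k, t, c, s, 6), (36, 22, k, t, c, u, 6), (36, 22, k, t, c, y, 20), (36, 22, k, t, c, z, 29), (36, 22, k, u, k, d, 20), (36, 22, k, u, k, s, 6), (36, 22, k, u, k, u, 6), (36, 22, k, u, k, y, 20), (36, 22, k, u, k, z, 29)}
Selection A > F and D != w: {(36, 22, k, a, m, d, 20), (36, 22, k, a, m, s, 6), (36, 22, k, a, m, u, 6), (36, 22, k, a, m, y, 20), (36, 22, k, b, d, d, 20), (36, 22, k, b, d, s, 6), (36, 22, k, b, d, u, 6), (36, 22, k, b, d, y, 20), (36, 22, k, c, w, d, 20), (36, 22, k, c, w, s, 6), (36, 22, k, c, w, u, 6), (36, 22, k, c, w, y, 20), (36, 22, k, m, q, d, 20), (36, 22, k, m, q, s, 6), (36, 22, k, m, q, u, 6), (36, 22, k, m, q, y, 20), (36, 22, k, t, c, d, 20), (36, 22, k, t, c, s, 6), (36, 22, k, t, c, u, 6), (36, 22, k, t, c, y, 20), (36, 22, k, u, k, d, 20), (36, 22, k, u, k, s, 6), (36, 22, k, u, k, u, 6), (36, 22, k, u, k, y, 20)}
π_{A, G, E} gives {(22, 36, a), (22, 36, b), (22, 36, c), (22, 36, m), (22, 36, t), (22, 36, u)} (18 duplicate(s) eliminated).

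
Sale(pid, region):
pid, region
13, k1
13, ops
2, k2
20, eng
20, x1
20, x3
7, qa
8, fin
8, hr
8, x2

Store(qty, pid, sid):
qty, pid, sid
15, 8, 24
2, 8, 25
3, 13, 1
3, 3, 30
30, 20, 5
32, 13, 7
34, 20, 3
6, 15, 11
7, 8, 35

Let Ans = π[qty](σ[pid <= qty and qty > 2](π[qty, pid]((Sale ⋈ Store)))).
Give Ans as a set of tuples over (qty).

Joining Sale and Store on pid yields {(13, k1, 3, 1), (13, k1, 32, 7), (13, ops, 3, 1), (13, ops, 32, 7), (20, eng, 30, 5), (20, eng, 34, 3), (20, x1, 30, 5), (20, x1, 34, 3), (20, x3, 30, 5), (20, x3, 34, 3), (8, fin, 15, 24), (8, fin, 2, 25), (8, fin, 7, 35), (8, hr, 15, 24), (8, hr, 2, 25), (8, hr, 7, 35), (8, x2, 15, 24), (8, x2, 2, 25), (8, x2, 7, 35)}.
π[qty, pid]: project onto (qty, pid) (12 duplicate(s) eliminated) → {(15, 8), (2, 8), (3, 13), (30, 20), (32, 13), (34, 20), (7, 8)}
Apply σ_{pid <= qty and qty > 2}; surviving tuples: {(15, 8), (30, 20), (32, 13), (34, 20)}
π[qty]: project onto (qty) → {15, 30, 32, 34}

{15, 30, 32, 34}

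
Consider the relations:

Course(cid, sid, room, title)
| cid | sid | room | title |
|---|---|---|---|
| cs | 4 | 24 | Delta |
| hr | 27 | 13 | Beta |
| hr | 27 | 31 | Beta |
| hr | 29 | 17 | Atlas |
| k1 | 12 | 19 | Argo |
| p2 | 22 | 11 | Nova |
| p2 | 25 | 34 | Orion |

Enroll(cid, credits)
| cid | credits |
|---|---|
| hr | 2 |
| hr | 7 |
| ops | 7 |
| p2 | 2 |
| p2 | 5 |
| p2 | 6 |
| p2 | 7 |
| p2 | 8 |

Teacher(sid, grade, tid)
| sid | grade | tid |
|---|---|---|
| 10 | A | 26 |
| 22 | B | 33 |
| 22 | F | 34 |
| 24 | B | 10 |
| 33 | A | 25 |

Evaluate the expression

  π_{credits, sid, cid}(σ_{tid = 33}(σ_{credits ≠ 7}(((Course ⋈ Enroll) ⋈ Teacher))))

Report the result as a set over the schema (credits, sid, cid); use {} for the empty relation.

{(2, 22, p2), (5, 22, p2), (6, 22, p2), (8, 22, p2)}

Course ⋈ Enroll (natural join on cid): {(hr, 27, 13, Beta, 2), (hr, 27, 13, Beta, 7), (hr, 27, 31, Beta, 2), (hr, 27, 31, Beta, 7), (hr, 29, 17, Atlas, 2), (hr, 29, 17, Atlas, 7), (p2, 22, 11, Nova, 2), (p2, 22, 11, Nova, 5), (p2, 22, 11, Nova, 6), (p2, 22, 11, Nova, 7), (p2, 22, 11, Nova, 8), (p2, 25, 34, Orion, 2), (p2, 25, 34, Orion, 5), (p2, 25, 34, Orion, 6), (p2, 25, 34, Orion, 7), (p2, 25, 34, Orion, 8)}
(Course ⋈ Enroll) ⋈ Teacher (natural join on sid): {(p2, 22, 11, Nova, 2, B, 33), (p2, 22, 11, Nova, 2, F, 34), (p2, 22, 11, Nova, 5, B, 33), (p2, 22, 11, Nova, 5, F, 34), (p2, 22, 11, Nova, 6, B, 33), (p2, 22, 11, Nova, 6, F, 34), (p2, 22, 11, Nova, 7, B, 33), (p2, 22, 11, Nova, 7, F, 34), (p2, 22, 11, Nova, 8, B, 33), (p2, 22, 11, Nova, 8, F, 34)}
Filtering on credits ≠ 7 leaves {(p2, 22, 11, Nova, 2, B, 33), (p2, 22, 11, Nova, 2, F, 34), (p2, 22, 11, Nova, 5, B, 33), (p2, 22, 11, Nova, 5, F, 34), (p2, 22, 11, Nova, 6, B, 33), (p2, 22, 11, Nova, 6, F, 34), (p2, 22, 11, Nova, 8, B, 33), (p2, 22, 11, Nova, 8, F, 34)}.
Filtering on tid = 33 leaves {(p2, 22, 11, Nova, 2, B, 33), (p2, 22, 11, Nova, 5, B, 33), (p2, 22, 11, Nova, 6, B, 33), (p2, 22, 11, Nova, 8, B, 33)}.
π_{credits, sid, cid} gives {(2, 22, p2), (5, 22, p2), (6, 22, p2), (8, 22, p2)}.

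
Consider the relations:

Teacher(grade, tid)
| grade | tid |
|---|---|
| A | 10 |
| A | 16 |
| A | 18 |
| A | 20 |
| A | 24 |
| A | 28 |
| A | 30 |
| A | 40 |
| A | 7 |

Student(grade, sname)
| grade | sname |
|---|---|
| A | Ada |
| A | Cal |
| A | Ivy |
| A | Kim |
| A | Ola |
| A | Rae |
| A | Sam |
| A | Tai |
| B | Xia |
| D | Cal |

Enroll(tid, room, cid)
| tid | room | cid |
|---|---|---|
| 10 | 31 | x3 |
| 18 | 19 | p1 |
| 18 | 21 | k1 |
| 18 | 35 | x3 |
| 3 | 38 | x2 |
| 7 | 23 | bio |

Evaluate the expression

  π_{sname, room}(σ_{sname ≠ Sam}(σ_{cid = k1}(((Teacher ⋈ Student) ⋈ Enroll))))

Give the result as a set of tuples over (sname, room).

Joining Teacher and Student on grade yields {(A, 10, Ada), (A, 10, Cal), (A, 10, Ivy), (A, 10, Kim), (A, 10, Ola), (A, 10, Rae), (A, 10, Sam), (A, 10, Tai), (A, 16, Ada), (A, 16, Cal), (A, 16, Ivy), (A, 16, Kim), (A, 16, Ola), (A, 16, Rae), (A, 16, Sam), (A, 16, Tai), (A, 18, Ada), (A, 18, Cal), (A, 18, Ivy), (A, 18, Kim), (A, 18, Ola), (A, 18, Rae), (A, 18, Sam), (A, 18, Tai), (A, 20, Ada), (A, 20, Cal), (A, 20, Ivy), (A, 20, Kim), (A, 20, Ola), (A, 20, Rae), (A, 20, Sam), (A, 20, Tai), (A, 24, Ada), (A, 24, Cal), (A, 24, Ivy), (A, 24, Kim), (A, 24, Ola), (A, 24, Rae), (A, 24, Sam), (A, 24, Tai), (A, 28, Ada), (A, 28, Cal), (A, 28, Ivy), (A, 28, Kim), (A, 28, Ola), (A, 28, Rae), (A, 28, Sam), (A, 28, Tai), (A, 30, Ada), (A, 30, Cal), (A, 30, Ivy), (A, 30, Kim), (A, 30, Ola), (A, 30, Rae), (A, 30, Sam), (A, 30, Tai), (A, 40, Ada), (A, 40, Cal), (A, 40, Ivy), (A, 40, Kim), (A, 40, Ola), (A, 40, Rae), (A, 40, Sam), (A, 40, Tai), (A, 7, Ada), (A, 7, Cal), (A, 7, Ivy), (A, 7, Kim), (A, 7, Ola), (A, 7, Rae), (A, 7, Sam), (A, 7, Tai)}.
Joining (Teacher ⋈ Student) and Enroll on tid yields {(A, 10, Ada, 31, x3), (A, 10, Cal, 31, x3), (A, 10, Ivy, 31, x3), (A, 10, Kim, 31, x3), (A, 10, Ola, 31, x3), (A, 10, Rae, 31, x3), (A, 10, Sam, 31, x3), (A, 10, Tai, 31, x3), (A, 18, Ada, 19, p1), (A, 18, Ada, 21, k1), (A, 18, Ada, 35, x3), (A, 18, Cal, 19, p1), (A, 18, Cal, 21, k1), (A, 18, Cal, 35, x3), (A, 18, Ivy, 19, p1), (A, 18, Ivy, 21, k1), (A, 18, Ivy, 35, x3), (A, 18, Kim, 19, p1), (A, 18, Kim, 21, k1), (A, 18, Kim, 35, x3), (A, 18, Ola, 19, p1), (A, 18, Ola, 21, k1), (A, 18, Ola, 35, x3), (A, 18, Rae, 19, p1), (A, 18, Rae, 21, k1), (A, 18, Rae, 35, x3), (A, 18, Sam, 19, p1), (A, 18, Sam, 21, k1), (A, 18, Sam, 35, x3), (A, 18, Tai, 19, p1), (A, 18, Tai, 21, k1), (A, 18, Tai, 35, x3), (A, 7, Ada, 23, bio), (A, 7, Cal, 23, bio), (A, 7, Ivy, 23, bio), (A, 7, Kim, 23, bio), (A, 7, Ola, 23, bio), (A, 7, Rae, 23, bio), (A, 7, Sam, 23, bio), (A, 7, Tai, 23, bio)}.
Selection cid = k1: {(A, 18, Ada, 21, k1), (A, 18, Cal, 21, k1), (A, 18, Ivy, 21, k1), (A, 18, Kim, 21, k1), (A, 18, Ola, 21, k1), (A, 18, Rae, 21, k1), (A, 18, Sam, 21, k1), (A, 18, Tai, 21, k1)}
Selection sname ≠ Sam: {(A, 18, Ada, 21, k1), (A, 18, Cal, 21, k1), (A, 18, Ivy, 21, k1), (A, 18, Kim, 21, k1), (A, 18, Ola, 21, k1), (A, 18, Rae, 21, k1), (A, 18, Tai, 21, k1)}
Projecting to sname, room: {(Ada, 21), (Cal, 21), (Ivy, 21), (Kim, 21), (Ola, 21), (Rae, 21), (Tai, 21)}

{(Ada, 21), (Cal, 21), (Ivy, 21), (Kim, 21), (Ola, 21), (Rae, 21), (Tai, 21)}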